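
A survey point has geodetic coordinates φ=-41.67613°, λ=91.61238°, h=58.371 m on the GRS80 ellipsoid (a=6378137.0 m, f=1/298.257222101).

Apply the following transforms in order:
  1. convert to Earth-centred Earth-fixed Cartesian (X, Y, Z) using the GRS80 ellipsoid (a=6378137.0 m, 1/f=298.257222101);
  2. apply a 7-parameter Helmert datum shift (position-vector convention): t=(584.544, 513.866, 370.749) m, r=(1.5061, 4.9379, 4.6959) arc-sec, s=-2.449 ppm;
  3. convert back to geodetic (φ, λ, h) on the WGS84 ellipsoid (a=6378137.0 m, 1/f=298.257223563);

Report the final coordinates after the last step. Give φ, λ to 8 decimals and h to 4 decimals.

φ=-41.67020347°, λ=91.60769622°, h=167.5098 m

start: φ=-41.676130°, λ=91.612380°, h=58.371 m
→ ECEF (a=6378137.000, f=1/298.257222101): X=-134245.6540, Y=4769147.9917, Z=-4218842.1432
→ Helmert 7p (PV): X=-133870.3543, Y=4769677.9268, Z=-4218423.0253
→ geod (Bowring, a=6378137.000): φ=-41.67020347°, λ=91.60769622°, h=167.5098 m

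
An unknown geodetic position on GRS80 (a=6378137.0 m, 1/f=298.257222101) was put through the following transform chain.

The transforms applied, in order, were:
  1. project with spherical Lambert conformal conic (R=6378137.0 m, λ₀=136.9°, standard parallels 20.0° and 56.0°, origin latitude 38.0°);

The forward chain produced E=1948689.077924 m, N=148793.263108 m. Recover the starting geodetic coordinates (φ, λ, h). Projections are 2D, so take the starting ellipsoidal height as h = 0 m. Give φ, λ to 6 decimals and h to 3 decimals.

φ=37.047180°, λ=160.211023°, h=0.000 m

start: E=1948689.0779, N=148793.2631 m
→ lcc⁻¹: φ=37.04718000°, λ=160.21102300°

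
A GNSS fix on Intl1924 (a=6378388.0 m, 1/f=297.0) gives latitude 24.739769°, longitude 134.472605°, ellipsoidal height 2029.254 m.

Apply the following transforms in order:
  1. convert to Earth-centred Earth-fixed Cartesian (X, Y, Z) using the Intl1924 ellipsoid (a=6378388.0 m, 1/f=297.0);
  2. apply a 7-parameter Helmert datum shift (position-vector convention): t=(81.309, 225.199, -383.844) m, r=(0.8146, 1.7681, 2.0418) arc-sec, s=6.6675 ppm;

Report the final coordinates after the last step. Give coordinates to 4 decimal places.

X=-4062014.1185 m, Y=4137729.6641 m, Z=2653491.2960 m

start: φ=24.739769°, λ=134.472605°, h=2029.254 m
→ ECEF (a=6378388.000, f=1/297.0): X=-4062050.1350, Y=4137527.5690, Z=2653806.2853
→ Helmert 7p (PV): X=-4062014.1185, Y=4137729.6641, Z=2653491.2960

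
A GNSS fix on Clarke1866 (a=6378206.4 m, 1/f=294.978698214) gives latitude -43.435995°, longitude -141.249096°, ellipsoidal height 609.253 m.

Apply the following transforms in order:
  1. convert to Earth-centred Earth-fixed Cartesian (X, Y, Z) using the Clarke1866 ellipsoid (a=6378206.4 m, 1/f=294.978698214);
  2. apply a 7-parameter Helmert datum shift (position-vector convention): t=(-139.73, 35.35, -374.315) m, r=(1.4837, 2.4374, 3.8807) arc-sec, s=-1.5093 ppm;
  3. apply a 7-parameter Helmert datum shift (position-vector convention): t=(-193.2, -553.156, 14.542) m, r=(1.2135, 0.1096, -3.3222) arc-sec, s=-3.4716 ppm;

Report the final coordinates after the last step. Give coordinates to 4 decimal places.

X=-3618479.1760 m, Y=-2904396.8439 m, Z=-4363349.1229 m

start: φ=-43.435995°, λ=-141.249096°, h=609.253 m
→ ECEF (a=6378206.400, f=1/294.978698214): X=-3618118.2555, Y=-2903940.7619, Z=-4363017.7871
→ Helmert 7p (PV): X=-3618249.4466, Y=-2903937.7168, Z=-4363363.6509
→ Helmert 7p (PV): X=-3618479.1760, Y=-2904396.8439, Z=-4363349.1229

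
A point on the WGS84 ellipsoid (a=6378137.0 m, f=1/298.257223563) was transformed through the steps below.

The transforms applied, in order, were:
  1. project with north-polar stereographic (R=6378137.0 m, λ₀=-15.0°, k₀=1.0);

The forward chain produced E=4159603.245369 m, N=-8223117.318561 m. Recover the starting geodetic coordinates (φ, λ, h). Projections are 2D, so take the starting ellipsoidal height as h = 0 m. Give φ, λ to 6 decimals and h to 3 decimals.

φ=18.310252°, λ=11.832231°, h=0.000 m

start: E=4159603.2454, N=-8223117.3186 m
→ stereo⁻¹: φ=18.31025200°, λ=11.83223100°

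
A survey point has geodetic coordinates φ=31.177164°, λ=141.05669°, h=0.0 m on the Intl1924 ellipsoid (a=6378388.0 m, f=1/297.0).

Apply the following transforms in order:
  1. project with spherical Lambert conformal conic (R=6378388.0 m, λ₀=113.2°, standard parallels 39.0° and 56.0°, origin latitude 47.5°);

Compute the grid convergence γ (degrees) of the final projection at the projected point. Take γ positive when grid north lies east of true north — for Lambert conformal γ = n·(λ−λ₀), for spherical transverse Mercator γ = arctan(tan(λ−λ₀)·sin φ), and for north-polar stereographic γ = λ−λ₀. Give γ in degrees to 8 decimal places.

start: φ=31.177164°, λ=141.056690°, h=0.000 m
→ into lcc (λ₀=113.2°): φ=31.17716400°, λ−λ₀=27.85669000°
convergence γ = 20.61462928°

20.61462928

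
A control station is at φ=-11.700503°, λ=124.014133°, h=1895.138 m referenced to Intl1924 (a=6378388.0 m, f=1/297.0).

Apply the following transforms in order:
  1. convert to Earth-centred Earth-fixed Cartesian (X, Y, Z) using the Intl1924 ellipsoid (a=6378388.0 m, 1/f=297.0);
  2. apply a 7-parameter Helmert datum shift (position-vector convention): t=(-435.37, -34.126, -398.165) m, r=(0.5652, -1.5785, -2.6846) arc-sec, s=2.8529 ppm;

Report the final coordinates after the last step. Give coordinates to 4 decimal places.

X=-3495802.3728 m, Y=5179467.7706 m, Z=-1285791.4006 m

start: φ=-11.700503°, λ=124.014133°, h=1895.138 m
→ ECEF (a=6378388.000, f=1/297.0): X=-3495434.2796, Y=5179438.1037, Z=-1285377.0112
→ Helmert 7p (PV): X=-3495802.3728, Y=5179467.7706, Z=-1285791.4006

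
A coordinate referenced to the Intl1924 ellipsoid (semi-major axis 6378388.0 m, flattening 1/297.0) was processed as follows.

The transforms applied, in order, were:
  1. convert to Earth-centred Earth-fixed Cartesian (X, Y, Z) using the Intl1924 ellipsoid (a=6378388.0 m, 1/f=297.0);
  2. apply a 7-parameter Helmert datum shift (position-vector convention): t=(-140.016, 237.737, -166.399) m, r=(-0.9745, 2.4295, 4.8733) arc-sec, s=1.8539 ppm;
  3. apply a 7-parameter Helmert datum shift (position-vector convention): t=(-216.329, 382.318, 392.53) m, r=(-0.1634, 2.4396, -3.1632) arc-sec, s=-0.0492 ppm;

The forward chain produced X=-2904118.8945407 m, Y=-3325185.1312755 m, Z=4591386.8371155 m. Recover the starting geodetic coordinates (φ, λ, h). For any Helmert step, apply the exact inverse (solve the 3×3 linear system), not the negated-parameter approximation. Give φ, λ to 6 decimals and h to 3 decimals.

φ=46.311996°, λ=-131.125549°, h=2366.871 m

start: X=-2904118.8945, Y=-3325185.1313, Z=4591386.8371 m
→ Helmert⁻¹: X=-2903906.0076, Y=-3325615.7830, Z=4590957.5525
→ Helmert⁻¹: X=-2903893.2612, Y=-3325800.4361, Z=4591065.5236
→ geod (Bowring, a=6378388.000): φ=46.31199600°, λ=-131.12554900°, h=2366.8710 m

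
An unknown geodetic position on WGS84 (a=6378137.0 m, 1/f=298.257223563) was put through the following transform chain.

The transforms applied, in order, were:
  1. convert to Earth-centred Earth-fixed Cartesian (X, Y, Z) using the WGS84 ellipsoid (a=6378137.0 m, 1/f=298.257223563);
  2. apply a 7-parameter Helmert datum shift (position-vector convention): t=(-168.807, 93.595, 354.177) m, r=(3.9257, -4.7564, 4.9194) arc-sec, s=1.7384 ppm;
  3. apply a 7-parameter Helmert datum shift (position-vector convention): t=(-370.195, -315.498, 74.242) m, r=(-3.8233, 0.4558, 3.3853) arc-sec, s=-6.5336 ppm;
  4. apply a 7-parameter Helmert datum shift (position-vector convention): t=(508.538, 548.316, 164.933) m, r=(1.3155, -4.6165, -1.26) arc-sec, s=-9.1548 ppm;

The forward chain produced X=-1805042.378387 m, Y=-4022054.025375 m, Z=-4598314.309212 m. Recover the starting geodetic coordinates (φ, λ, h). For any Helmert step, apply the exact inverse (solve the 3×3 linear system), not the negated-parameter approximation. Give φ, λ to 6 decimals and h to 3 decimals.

φ=-46.399710°, λ=-114.171933°, h=3958.640 m

start: X=-1805042.3784, Y=-4022054.0254, Z=-4598314.3092 m
→ Helmert⁻¹: X=-1805645.7928, Y=-4022679.5256, Z=-4598455.2723
→ Helmert⁻¹: X=-1805343.2460, Y=-4022275.4384, Z=-4598638.1053
→ Helmert⁻¹: X=-1805373.2834, Y=-4022406.5101, Z=-4598866.1003
→ geod (Bowring, a=6378137.000): φ=-46.39971000°, λ=-114.17193300°, h=3958.6400 m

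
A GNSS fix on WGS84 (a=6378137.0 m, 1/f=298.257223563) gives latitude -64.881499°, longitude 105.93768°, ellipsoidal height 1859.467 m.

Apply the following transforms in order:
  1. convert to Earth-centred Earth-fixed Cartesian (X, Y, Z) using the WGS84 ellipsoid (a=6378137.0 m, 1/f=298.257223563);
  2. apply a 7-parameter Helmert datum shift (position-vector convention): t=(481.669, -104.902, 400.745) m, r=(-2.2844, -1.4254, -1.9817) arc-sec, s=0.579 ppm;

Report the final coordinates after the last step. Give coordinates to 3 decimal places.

X=-745166.930 m, Y=2611166.853 m, Z=-5753434.162 m

start: φ=-64.881499°, λ=105.937680°, h=1859.467 m
→ ECEF (a=6378137.000, f=1/298.257223563): X=-745713.0179, Y=2611326.8025, Z=-5753797.5017
→ Helmert 7p (PV): X=-745166.9303, Y=2611166.8531, Z=-5753434.1621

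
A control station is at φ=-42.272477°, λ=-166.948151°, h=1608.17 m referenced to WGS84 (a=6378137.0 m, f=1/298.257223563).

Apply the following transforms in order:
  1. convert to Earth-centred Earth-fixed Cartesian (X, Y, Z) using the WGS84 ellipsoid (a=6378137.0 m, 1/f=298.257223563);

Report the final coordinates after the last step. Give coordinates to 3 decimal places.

start: φ=-42.272477°, λ=-166.948151°, h=1608.170 m
→ ECEF (a=6378137.000, f=1/298.257223563): X=-4605744.1909, Y=-1067710.8011, Z=-4269129.0944

X=-4605744.191 m, Y=-1067710.801 m, Z=-4269129.094 m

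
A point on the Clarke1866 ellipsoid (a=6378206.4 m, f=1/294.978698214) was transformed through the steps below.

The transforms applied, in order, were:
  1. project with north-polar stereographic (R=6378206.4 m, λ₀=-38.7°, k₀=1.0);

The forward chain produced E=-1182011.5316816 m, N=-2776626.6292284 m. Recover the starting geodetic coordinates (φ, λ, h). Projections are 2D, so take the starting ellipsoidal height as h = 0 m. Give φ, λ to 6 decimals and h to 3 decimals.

start: E=-1182011.5317, N=-2776626.6292 m
→ stereo⁻¹: φ=63.38077000°, λ=-61.75948200°

φ=63.380770°, λ=-61.759482°, h=0.000 m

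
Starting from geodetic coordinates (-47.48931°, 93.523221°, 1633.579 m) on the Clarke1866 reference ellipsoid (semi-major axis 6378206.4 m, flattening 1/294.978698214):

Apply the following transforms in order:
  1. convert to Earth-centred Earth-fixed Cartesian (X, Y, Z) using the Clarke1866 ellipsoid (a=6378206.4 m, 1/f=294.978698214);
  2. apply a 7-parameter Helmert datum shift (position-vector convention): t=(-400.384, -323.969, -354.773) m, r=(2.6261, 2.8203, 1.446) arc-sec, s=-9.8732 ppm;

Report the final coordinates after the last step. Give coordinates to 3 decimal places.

X=-265906.692 m, Y=4310511.109 m, Z=-4679944.765 m

start: φ=-47.489310°, λ=93.523221°, h=1633.579 m
→ ECEF (a=6378206.400, f=1/294.978698214): X=-265414.7222, Y=4310819.9207, Z=-4679694.7079
→ Helmert 7p (PV): X=-265906.6918, Y=4310511.1093, Z=-4679944.7649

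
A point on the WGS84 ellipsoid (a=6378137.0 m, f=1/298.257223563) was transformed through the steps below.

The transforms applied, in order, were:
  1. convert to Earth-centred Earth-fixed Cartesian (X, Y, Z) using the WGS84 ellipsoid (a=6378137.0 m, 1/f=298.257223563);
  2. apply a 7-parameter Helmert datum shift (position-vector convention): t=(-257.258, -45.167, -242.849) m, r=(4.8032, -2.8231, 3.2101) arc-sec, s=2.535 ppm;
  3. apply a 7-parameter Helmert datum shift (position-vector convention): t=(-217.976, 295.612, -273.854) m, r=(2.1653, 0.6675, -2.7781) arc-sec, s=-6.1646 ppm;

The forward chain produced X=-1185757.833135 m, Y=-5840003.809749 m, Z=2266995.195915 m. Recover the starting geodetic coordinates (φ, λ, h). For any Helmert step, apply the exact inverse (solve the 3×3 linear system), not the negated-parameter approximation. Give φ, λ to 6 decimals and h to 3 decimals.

start: X=-1185757.8331, Y=-5840003.8097, Z=2266995.1959 m
→ Helmert⁻¹: X=-1185475.8419, Y=-5840327.5900, Z=2267340.5003
→ Helmert⁻¹: X=-1185275.4325, Y=-5840196.3638, Z=2267729.8217
→ geod (Bowring, a=6378137.000): φ=20.96199700°, λ=-101.47243300°, h=736.2910 m

φ=20.961997°, λ=-101.472433°, h=736.291 m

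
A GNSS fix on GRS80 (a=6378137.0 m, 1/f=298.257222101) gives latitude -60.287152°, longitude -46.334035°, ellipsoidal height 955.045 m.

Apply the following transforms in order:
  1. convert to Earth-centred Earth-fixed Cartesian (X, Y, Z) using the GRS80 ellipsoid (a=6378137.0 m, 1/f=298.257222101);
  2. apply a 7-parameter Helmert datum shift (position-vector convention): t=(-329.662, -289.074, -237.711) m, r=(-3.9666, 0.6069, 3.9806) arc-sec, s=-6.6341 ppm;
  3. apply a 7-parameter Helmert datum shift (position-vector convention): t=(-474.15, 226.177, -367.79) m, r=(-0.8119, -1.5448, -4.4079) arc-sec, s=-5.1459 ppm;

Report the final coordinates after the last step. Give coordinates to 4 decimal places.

start: φ=-60.287152°, λ=-46.334035°, h=955.045 m
→ ECEF (a=6378137.000, f=1/298.257222101): X=2188618.9734, Y=-2292984.3621, Z=-5517233.5933
→ Helmert 7p (PV): X=2188302.8093, Y=-2293322.0865, Z=-5517397.0468
→ Helmert 7p (PV): X=2187809.7120, Y=-2293152.5898, Z=-5517711.0289

X=2187809.7120 m, Y=-2293152.5898 m, Z=-5517711.0289 m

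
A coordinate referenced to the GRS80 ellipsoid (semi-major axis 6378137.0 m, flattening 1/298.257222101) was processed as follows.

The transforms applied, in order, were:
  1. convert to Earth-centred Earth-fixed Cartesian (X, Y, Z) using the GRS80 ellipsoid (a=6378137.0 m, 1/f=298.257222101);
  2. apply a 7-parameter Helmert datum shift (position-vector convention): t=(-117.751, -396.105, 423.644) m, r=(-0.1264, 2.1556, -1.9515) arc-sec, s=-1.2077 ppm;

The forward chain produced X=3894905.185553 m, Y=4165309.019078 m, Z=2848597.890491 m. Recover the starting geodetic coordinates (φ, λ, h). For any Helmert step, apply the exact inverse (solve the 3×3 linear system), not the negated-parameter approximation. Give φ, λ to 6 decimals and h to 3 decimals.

start: X=3894905.1856, Y=4165309.0191, Z=2848597.8905 m
→ Helmert⁻¹: X=3894958.4621, Y=4165745.2603, Z=2848220.9438
→ geod (Bowring, a=6378137.000): φ=26.69284000°, λ=46.92403900°, h=825.5850 m

φ=26.692840°, λ=46.924039°, h=825.585 m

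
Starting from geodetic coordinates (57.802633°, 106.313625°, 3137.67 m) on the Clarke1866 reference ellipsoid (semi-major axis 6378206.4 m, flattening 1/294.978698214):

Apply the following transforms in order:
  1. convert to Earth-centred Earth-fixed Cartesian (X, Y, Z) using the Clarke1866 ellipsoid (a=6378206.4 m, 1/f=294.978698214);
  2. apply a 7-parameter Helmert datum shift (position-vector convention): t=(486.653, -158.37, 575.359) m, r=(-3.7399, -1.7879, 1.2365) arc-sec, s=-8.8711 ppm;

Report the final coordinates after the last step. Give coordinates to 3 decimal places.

X=-956997.279 m, Y=3271158.743 m, Z=5376972.408 m

start: φ=57.802633°, λ=106.313625°, h=3137.670 m
→ ECEF (a=6378206.400, f=1/294.978698214): X=-957426.2119, Y=3271254.3889, Z=5376512.3554
→ Helmert 7p (PV): X=-956997.2787, Y=3271158.7435, Z=5376972.4076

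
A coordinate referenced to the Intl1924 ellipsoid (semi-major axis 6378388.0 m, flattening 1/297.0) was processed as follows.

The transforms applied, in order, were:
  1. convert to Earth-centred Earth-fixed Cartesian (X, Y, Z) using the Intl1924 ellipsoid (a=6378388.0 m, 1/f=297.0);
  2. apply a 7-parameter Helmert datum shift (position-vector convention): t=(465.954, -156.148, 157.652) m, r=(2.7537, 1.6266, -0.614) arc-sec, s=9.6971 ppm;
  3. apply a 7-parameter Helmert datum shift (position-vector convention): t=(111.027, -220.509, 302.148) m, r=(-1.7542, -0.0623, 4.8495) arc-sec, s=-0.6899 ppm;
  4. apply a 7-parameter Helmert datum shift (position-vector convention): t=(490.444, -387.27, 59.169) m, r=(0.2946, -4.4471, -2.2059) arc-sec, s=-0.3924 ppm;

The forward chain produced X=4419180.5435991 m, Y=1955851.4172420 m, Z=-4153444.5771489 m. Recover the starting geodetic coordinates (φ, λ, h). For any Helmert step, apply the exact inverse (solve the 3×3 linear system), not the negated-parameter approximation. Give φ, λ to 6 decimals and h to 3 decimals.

start: X=4419180.5436, Y=1955851.4172, Z=-4153444.5771 m
→ Helmert⁻¹: X=4418581.3597, Y=1956280.7770, Z=-4153603.4353
→ Helmert⁻¹: X=4418518.1242, Y=1956434.0790, Z=-4153893.1450
→ Helmert⁻¹: X=4418036.2626, Y=1956528.9481, Z=-4154001.7949
→ geod (Bowring, a=6378388.000): φ=-40.87695800°, λ=23.88617500°, h=2796.7710 m

φ=-40.876958°, λ=23.886175°, h=2796.771 m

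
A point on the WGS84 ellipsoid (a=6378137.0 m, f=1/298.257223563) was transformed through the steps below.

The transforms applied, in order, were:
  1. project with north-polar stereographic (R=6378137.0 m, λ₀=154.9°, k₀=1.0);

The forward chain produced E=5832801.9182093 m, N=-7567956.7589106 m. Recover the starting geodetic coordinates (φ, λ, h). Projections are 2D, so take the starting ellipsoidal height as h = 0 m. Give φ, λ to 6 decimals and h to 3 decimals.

start: E=5832801.9182, N=-7567956.7589 m
→ stereo⁻¹: φ=16.33115500°, λ=-167.47771500°

φ=16.331155°, λ=-167.477715°, h=0.000 m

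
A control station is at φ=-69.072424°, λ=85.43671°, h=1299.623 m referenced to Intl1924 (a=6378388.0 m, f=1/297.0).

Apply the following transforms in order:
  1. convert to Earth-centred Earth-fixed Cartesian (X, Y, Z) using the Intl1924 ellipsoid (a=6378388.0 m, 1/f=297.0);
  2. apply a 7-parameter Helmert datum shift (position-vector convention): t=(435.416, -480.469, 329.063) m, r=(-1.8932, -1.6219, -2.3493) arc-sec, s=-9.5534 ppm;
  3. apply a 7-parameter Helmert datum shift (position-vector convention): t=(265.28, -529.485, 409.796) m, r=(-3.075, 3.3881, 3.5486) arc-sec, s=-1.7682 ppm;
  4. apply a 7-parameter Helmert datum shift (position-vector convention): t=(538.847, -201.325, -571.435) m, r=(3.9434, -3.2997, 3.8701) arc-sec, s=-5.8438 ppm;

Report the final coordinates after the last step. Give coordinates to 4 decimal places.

X=183056.0415 m, Y=2276935.6103 m, Z=-5935956.1040 m

start: φ=-69.072424°, λ=85.436710°, h=1299.623 m
→ ECEF (a=6378388.000, f=1/297.0): X=181831.4578, Y=2278211.0005, Z=-5936215.4410
→ Helmert 7p (PV): X=182337.7618, Y=2277652.2109, Z=-5935849.1475
→ Helmert 7p (PV): X=182466.0326, Y=2277033.3439, Z=-5935465.8060
→ Helmert 7p (PV): X=183056.0415, Y=2276935.6103, Z=-5935956.1040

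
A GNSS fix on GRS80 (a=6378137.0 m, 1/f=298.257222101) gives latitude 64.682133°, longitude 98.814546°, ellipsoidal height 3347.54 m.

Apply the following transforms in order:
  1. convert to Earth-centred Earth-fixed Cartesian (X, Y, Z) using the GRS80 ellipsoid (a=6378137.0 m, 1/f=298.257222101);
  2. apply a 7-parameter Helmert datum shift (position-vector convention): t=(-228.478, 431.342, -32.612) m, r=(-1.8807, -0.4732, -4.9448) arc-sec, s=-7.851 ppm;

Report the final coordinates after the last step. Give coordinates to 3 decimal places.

start: φ=64.682133°, λ=98.814546°, h=3347.540 m
→ ECEF (a=6378137.000, f=1/298.257222101): X=-419327.2772, Y=2704148.3330, Z=5745669.6373
→ Helmert 7p (PV): X=-419500.8181, Y=2704620.8852, Z=5745566.2982

X=-419500.818 m, Y=2704620.885 m, Z=5745566.298 m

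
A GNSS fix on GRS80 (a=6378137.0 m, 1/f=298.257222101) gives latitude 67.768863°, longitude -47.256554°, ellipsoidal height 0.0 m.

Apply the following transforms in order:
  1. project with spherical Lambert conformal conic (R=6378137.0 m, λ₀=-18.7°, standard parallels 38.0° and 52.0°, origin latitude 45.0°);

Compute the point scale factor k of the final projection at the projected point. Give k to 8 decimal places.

start: φ=67.768863°, λ=-47.256554°, h=0.000 m
→ into lcc (λ₀=-18.7°): φ=67.76886300°, λ−λ₀=-28.55655400°
scale k = 1.09326290

1.09326290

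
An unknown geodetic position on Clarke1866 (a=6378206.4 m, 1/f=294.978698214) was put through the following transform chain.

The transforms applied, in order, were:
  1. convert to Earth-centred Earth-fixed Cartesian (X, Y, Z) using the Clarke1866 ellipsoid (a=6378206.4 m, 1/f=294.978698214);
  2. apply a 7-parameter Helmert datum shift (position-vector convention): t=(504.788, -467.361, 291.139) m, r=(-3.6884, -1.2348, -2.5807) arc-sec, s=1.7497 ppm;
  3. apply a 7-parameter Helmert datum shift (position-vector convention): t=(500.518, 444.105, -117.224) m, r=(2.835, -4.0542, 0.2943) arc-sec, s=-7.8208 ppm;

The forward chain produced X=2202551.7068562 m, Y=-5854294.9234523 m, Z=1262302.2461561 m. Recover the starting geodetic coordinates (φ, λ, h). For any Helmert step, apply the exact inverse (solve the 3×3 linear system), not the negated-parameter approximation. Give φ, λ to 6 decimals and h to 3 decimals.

φ=11.483632°, λ=-69.389926°, h=3299.255 m

start: X=2202551.7069, Y=-5854294.9235, Z=1262302.2462 m
→ Helmert⁻¹: X=2202084.8713, Y=-5854770.6076, Z=1262466.5314
→ Helmert⁻¹: X=2201657.0329, Y=-5854288.0250, Z=1262055.3182
→ geod (Bowring, a=6378206.400): φ=11.48363200°, λ=-69.38992600°, h=3299.2550 m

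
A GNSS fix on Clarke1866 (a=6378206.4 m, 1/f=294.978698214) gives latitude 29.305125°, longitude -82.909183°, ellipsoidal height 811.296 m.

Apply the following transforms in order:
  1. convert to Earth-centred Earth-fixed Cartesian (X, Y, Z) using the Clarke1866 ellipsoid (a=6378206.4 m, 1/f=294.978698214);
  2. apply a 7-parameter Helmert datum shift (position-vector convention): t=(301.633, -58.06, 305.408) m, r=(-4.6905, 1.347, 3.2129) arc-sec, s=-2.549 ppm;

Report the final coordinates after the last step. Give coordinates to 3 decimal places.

X=687632.573 m, Y=-5524564.548 m, Z=3104081.719 m

start: φ=29.305125°, λ=-82.909183°, h=811.296 m
→ ECEF (a=6378206.400, f=1/294.978698214): X=687226.3697, Y=-5524601.8521, Z=3103663.0801
→ Helmert 7p (PV): X=687632.5734, Y=-5524564.5476, Z=3104081.7191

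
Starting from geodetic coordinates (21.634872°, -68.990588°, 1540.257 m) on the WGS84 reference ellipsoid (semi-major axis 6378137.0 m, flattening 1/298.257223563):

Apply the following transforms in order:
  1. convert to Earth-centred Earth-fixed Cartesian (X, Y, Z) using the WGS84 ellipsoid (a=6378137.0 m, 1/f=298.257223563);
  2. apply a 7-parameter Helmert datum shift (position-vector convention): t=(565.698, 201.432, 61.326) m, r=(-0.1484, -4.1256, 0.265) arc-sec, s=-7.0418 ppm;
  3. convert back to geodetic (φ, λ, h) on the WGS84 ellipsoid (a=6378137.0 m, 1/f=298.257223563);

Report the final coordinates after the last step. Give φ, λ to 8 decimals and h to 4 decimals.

φ=21.63578992°, λ=-68.98513269°, h=1531.8369 m

start: φ=21.634872°, λ=-68.990588°, h=1540.257 m
→ ECEF (a=6378137.000, f=1/298.257223563): X=2127086.4012, Y=-5538529.9533, Z=2337446.8860
→ Helmert 7p (PV): X=2127597.4843, Y=-5538285.1056, Z=2337538.2814
→ geod (Bowring, a=6378137.000): φ=21.63578992°, λ=-68.98513269°, h=1531.8369 m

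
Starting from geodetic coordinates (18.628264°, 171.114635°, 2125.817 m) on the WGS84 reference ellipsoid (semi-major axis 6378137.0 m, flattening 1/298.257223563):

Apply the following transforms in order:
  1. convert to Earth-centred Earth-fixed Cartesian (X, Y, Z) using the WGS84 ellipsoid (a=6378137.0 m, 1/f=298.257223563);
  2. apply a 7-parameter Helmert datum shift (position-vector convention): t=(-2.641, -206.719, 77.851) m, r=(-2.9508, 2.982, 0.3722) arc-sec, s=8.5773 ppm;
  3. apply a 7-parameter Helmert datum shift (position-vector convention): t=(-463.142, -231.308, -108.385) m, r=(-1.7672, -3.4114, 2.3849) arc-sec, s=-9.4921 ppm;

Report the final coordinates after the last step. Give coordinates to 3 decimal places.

X=-5975968.386 m, Y=933700.866 m, Z=2025013.492 m

start: φ=18.628264°, λ=171.114635°, h=2125.817 m
→ ECEF (a=6378137.000, f=1/298.257223563): X=-5975491.3673, Y=934173.2970, Z=2025079.6848
→ Helmert 7p (PV): X=-5975517.6705, Y=933992.7788, Z=2025247.9305
→ Helmert 7p (PV): X=-5975968.3864, Y=933700.8664, Z=2025013.4918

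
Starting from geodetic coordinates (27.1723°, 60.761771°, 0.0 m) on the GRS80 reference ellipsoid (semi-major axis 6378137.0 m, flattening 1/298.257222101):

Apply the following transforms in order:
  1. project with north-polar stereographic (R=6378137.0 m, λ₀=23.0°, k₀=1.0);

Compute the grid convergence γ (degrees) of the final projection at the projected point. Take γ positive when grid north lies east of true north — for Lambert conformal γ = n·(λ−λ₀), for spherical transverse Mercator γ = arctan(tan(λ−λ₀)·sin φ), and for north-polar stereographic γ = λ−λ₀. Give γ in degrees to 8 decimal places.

start: φ=27.172300°, λ=60.761771°, h=0.000 m
→ into stereo (λ₀=23.0°): φ=27.17230000°, λ−λ₀=37.76177100°
convergence γ = 37.76177100°

37.76177100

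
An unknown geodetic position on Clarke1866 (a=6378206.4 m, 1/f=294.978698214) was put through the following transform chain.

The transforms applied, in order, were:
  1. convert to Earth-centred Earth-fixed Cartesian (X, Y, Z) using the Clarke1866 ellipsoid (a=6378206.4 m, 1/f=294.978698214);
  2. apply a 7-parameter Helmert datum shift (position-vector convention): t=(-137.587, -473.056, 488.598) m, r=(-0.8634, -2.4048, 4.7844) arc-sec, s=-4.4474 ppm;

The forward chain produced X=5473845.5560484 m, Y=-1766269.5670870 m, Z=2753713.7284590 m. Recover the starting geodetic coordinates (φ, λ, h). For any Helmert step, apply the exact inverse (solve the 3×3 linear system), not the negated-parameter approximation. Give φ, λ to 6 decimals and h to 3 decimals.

φ=25.730450°, λ=-17.879994°, h=2606.508 m

start: X=5473845.5560, Y=-1766269.5671, Z=2753713.7285 m
→ Helmert⁻¹: X=5473998.6250, Y=-1765942.8605, Z=2753166.1629
→ geod (Bowring, a=6378206.400): φ=25.73045000°, λ=-17.87999400°, h=2606.5080 m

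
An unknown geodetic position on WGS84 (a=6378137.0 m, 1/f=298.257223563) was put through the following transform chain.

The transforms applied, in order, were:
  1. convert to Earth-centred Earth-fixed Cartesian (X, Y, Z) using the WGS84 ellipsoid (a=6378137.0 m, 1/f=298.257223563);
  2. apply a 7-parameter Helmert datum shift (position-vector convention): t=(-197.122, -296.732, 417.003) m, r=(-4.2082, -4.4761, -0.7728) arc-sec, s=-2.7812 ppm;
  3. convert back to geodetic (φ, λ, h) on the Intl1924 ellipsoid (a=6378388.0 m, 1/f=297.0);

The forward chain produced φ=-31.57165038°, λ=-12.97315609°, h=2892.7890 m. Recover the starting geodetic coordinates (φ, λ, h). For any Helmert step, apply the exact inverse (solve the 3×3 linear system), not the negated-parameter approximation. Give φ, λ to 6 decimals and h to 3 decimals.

φ=-31.575005°, λ=-12.968906°, h=3462.268 m

start: φ=-31.571650°, λ=-12.973156°, h=2892.789 m
→ ECEF (a=6378388.000, f=1/297.0): X=5302877.1979, Y=-1221649.0511, Z=-3321621.7746
→ Helmert⁻¹: X=5303021.5505, Y=-1221268.0683, Z=-3322188.0126
→ geod (Bowring, a=6378137.000): φ=-31.57500500°, λ=-12.96890600°, h=3462.2680 m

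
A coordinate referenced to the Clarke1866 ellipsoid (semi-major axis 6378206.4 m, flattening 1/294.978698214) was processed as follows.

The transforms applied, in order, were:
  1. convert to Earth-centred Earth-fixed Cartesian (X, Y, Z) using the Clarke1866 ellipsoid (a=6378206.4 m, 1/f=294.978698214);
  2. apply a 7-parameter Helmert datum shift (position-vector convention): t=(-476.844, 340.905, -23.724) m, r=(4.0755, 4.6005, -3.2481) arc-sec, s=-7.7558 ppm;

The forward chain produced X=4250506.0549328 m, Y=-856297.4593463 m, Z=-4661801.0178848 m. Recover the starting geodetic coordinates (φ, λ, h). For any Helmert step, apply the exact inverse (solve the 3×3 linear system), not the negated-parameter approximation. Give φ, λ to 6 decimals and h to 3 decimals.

φ=-47.263215°, λ=-11.393412°, h=317.648 m

start: X=4250506.0549, Y=-856297.4593, Z=-4661801.0179 m
→ Helmert⁻¹: X=4251133.3331, Y=-856670.1733, Z=-4661701.7067
→ geod (Bowring, a=6378206.400): φ=-47.26321500°, λ=-11.39341200°, h=317.6480 m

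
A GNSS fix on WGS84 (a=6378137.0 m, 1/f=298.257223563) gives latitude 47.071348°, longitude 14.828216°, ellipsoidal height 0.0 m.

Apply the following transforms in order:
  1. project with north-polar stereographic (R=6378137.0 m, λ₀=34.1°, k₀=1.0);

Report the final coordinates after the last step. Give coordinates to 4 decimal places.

E=-1655415.5484 m, N=-4734598.0249 m

start: φ=47.071348°, λ=14.828216°, h=0.000 m
→ stereo (R=6378137.0, λ₀=34.1°): E=-1655415.5484, N=-4734598.0249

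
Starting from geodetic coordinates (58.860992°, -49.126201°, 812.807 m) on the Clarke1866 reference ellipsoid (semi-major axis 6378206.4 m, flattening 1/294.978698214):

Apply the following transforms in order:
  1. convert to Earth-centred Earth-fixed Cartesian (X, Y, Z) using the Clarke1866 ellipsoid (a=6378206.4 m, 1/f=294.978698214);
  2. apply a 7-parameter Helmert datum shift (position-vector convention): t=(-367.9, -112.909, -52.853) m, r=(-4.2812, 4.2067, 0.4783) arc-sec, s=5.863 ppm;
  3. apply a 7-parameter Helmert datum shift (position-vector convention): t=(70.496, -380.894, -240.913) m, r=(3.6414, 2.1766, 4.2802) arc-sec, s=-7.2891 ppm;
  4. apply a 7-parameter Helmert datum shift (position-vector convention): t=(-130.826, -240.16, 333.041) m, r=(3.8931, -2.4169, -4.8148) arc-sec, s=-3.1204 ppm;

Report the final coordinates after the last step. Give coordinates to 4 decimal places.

X=2163686.2654 m, Y=-2501332.1506 m, Z=5436375.3996 m

start: φ=58.860992°, λ=-49.126201°, h=812.807 m
→ ECEF (a=6378206.400, f=1/294.978698214): X=2164020.4791, Y=-2500523.2263, Z=5436441.8988
→ Helmert 7p (PV): X=2163781.9401, Y=-2500532.9392, Z=5436428.6857
→ Helmert 7p (PV): X=2163945.9195, Y=-2500946.6803, Z=5436081.1689
→ Helmert 7p (PV): X=2163686.2654, Y=-2501332.1506, Z=5436375.3996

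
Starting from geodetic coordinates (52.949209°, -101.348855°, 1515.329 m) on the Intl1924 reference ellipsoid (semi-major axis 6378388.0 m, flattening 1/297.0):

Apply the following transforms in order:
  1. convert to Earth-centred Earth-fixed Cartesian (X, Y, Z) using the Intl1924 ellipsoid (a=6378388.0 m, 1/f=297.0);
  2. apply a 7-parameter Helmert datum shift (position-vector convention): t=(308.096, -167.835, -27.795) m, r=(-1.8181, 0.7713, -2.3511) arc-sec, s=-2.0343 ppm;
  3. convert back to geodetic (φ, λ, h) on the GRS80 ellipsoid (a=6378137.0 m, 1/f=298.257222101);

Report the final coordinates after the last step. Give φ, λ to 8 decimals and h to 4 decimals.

start: φ=52.949209°, λ=-101.348855°, h=1515.329 m
→ ECEF (a=6378388.000, f=1/297.0): X=-758062.5455, Y=-3776968.7838, Z=5068450.1784
→ Helmert 7p (PV): X=-757777.0061, Y=-3777075.6194, Z=5068448.1989
→ geod (Bowring, a=6378137.000): φ=52.94805993°, λ=-101.34437854°, h=1735.8871 m

φ=52.94805993°, λ=-101.34437854°, h=1735.8871 m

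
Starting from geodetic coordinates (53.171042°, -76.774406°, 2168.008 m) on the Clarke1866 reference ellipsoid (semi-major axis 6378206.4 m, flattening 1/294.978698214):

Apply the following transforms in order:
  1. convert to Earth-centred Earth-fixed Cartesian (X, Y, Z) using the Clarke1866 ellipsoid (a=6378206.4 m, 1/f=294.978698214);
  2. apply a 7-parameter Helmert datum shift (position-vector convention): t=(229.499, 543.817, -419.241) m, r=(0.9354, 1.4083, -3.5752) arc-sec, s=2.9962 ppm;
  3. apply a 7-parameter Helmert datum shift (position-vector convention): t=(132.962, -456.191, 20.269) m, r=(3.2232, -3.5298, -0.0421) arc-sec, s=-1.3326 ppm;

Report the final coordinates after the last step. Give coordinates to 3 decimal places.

X=877157.605 m, Y=-3731269.373 m, Z=5083051.619 m

start: φ=53.171042°, λ=-76.774406°, h=2168.008 m
→ ECEF (a=6378206.400, f=1/294.978698214): X=876911.3988, Y=-3731232.9282, Z=5083508.3301
→ Helmert 7p (PV): X=877113.5598, Y=-3730738.5439, Z=5083081.4121
→ Helmert 7p (PV): X=877157.6050, Y=-3731269.3731, Z=5083051.6190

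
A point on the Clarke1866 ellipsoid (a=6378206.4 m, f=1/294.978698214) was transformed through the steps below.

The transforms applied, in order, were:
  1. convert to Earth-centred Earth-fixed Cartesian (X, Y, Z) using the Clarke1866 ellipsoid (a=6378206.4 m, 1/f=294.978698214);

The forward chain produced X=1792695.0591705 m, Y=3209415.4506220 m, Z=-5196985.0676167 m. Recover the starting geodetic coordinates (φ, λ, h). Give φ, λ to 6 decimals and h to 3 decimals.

start: X=1792695.0592, Y=3209415.4506, Z=-5196985.0676 m
→ geod (Bowring, a=6378206.400): φ=-54.90903300°, λ=60.81342300°, h=1978.3680 m

φ=-54.909033°, λ=60.813423°, h=1978.368 m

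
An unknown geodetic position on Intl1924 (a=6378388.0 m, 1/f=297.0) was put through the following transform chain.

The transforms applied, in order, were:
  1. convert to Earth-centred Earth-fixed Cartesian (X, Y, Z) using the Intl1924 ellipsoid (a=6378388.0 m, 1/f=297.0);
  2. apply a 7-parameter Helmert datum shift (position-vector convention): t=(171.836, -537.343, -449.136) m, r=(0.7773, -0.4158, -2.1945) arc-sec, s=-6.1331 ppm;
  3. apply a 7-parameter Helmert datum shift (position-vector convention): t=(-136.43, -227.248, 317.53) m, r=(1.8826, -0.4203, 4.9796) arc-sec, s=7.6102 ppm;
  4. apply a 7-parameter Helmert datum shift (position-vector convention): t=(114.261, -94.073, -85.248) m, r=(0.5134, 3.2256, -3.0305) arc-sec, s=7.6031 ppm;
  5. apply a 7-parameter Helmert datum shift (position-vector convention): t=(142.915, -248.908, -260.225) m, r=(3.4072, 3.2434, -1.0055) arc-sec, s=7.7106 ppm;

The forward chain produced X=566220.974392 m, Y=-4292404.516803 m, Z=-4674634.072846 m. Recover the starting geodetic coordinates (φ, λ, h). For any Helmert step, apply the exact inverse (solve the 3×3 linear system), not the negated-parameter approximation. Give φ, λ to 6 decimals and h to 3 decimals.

φ=-47.389598°, λ=-82.485526°, h=3590.986 m

start: X=566220.9744, Y=-4292404.5168, Z=-4674634.0728 m
→ Helmert⁻¹: X=566168.1184, Y=-4292196.9661, Z=-4674258.0023
→ Helmert⁻¹: X=566185.7085, Y=-4292073.5755, Z=-4674117.6791
→ Helmert⁻¹: X=566204.6905, Y=-4291869.9985, Z=-4674361.6174
→ Helmert⁻¹: X=566072.5610, Y=-4291370.5658, Z=-4673926.1164
→ geod (Bowring, a=6378388.000): φ=-47.38959800°, λ=-82.48552600°, h=3590.9860 m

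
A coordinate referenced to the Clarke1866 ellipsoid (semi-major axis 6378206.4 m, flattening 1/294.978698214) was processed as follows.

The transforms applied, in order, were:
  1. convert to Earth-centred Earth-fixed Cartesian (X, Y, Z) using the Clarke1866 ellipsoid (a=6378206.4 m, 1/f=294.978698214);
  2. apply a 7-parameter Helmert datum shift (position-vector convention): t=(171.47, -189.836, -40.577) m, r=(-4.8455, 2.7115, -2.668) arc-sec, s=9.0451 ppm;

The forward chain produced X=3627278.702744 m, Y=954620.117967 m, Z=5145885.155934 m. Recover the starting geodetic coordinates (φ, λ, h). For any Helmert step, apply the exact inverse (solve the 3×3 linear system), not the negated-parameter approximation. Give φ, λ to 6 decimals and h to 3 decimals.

start: X=3627278.7027, Y=954620.1180, Z=5145885.1559 m
→ Helmert⁻¹: X=3626994.4290, Y=954727.3454, Z=5145949.2955
→ geod (Bowring, a=6378206.400): φ=54.09906600°, λ=14.74733200°, h=3622.8780 m

φ=54.099066°, λ=14.747332°, h=3622.878 m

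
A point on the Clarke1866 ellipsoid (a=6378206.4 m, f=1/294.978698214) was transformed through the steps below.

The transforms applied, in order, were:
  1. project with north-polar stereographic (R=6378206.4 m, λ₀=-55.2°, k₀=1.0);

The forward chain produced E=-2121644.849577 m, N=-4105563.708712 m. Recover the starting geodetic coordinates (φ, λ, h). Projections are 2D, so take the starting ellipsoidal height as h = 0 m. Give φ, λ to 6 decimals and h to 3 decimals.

φ=50.171333°, λ=-82.528704°, h=0.000 m

start: E=-2121644.8496, N=-4105563.7087 m
→ stereo⁻¹: φ=50.17133300°, λ=-82.52870400°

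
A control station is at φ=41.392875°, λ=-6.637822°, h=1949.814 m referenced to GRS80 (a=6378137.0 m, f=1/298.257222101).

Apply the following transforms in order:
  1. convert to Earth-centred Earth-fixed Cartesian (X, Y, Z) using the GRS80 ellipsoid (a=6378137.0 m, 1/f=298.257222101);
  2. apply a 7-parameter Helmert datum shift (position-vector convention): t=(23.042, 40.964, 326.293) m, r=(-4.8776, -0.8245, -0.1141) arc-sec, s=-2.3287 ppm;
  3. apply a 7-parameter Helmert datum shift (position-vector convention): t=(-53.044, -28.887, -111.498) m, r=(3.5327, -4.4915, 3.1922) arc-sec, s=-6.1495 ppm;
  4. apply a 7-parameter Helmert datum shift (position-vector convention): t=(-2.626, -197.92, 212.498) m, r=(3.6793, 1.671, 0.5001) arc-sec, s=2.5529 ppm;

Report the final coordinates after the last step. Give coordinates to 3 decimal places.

start: φ=41.392875°, λ=-6.637822°, h=1949.814 m
→ ECEF (a=6378137.000, f=1/298.257222101): X=4761184.8992, Y=-554073.1540, Z=4196543.3897
→ Helmert 7p (PV): X=4761179.7725, Y=-553934.2969, Z=4196892.0443
→ Helmert 7p (PV): X=4761014.6339, Y=-553957.9726, Z=4196848.9263
→ Helmert 7p (PV): X=4761059.5052, Y=-554220.6260, Z=4197023.6868

X=4761059.505 m, Y=-554220.626 m, Z=4197023.687 m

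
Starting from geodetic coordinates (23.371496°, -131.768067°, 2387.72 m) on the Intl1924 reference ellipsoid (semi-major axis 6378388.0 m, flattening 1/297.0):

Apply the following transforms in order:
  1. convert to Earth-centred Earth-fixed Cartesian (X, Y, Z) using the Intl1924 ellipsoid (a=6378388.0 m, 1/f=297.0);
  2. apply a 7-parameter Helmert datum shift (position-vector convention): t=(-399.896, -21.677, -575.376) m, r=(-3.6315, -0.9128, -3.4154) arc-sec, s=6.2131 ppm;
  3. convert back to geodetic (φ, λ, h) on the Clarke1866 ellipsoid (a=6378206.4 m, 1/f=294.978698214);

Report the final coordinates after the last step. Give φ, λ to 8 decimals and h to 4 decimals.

φ=23.36726343°, λ=-131.77216002°, h=2663.2451 m

start: φ=23.371496°, λ=-131.768067°, h=2387.720 m
→ ECEF (a=6378388.000, f=1/297.0): X=-3903675.3678, Y=-4370923.5615, Z=2515518.4181
→ Helmert 7p (PV): X=-3904183.0255, Y=-4370863.4683, Z=2515018.3509
→ geod (Bowring, a=6378206.400): φ=23.36726343°, λ=-131.77216002°, h=2663.2451 m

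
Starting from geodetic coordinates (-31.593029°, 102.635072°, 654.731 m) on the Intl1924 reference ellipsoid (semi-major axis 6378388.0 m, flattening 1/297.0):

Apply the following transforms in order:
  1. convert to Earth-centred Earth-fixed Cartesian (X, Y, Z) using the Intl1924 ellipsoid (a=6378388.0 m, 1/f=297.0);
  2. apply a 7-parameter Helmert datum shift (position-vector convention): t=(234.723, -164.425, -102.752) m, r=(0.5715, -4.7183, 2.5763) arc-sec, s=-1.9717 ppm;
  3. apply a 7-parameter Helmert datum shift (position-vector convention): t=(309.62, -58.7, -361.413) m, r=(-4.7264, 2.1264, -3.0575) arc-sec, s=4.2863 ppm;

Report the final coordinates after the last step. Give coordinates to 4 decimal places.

X=-1189052.9782 m, Y=5306646.2337 m, Z=-3323063.3239 m

start: φ=-31.593029°, λ=102.635072°, h=654.731 m
→ ECEF (a=6378388.000, f=1/297.0): X=-1189648.6955, Y=5306921.2334, Z=-3322469.6203
→ Helmert 7p (PV): X=-1189401.9103, Y=5306740.6913, Z=-3322578.3306
→ Helmert 7p (PV): X=-1189052.9782, Y=5306646.2337, Z=-3323063.3239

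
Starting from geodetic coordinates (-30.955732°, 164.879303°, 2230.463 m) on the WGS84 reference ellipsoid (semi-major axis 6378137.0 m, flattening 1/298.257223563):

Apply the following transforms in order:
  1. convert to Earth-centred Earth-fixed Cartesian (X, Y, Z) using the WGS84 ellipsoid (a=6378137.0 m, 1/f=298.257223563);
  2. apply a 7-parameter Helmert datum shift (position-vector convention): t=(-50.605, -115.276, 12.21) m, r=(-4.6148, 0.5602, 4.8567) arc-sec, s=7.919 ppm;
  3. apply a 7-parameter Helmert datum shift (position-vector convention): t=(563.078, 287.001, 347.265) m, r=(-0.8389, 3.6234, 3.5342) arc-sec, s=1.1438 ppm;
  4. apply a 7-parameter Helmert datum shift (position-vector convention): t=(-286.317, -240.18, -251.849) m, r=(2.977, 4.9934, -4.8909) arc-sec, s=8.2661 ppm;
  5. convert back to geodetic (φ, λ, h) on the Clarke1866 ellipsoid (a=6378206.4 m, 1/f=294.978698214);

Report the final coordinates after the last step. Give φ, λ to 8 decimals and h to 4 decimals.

φ=-30.95559312°, λ=164.88114144°, h=2075.6569 m

start: φ=-30.955732°, λ=164.879303°, h=2230.463 m
→ ECEF (a=6378137.000, f=1/298.257223563): X=-5286827.6711, Y=1428544.5861, Z=-3262832.8999
→ Helmert 7p (PV): X=-5286962.6409, Y=1428243.1379, Z=-3262864.1309
→ Helmert 7p (PV): X=-5286487.4000, Y=1428427.9137, Z=-3262433.5320
→ Helmert 7p (PV): X=-5286862.5247, Y=1428371.9809, Z=-3262563.7521
→ geod (Bowring, a=6378206.400): φ=-30.95559312°, λ=164.88114144°, h=2075.6569 m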